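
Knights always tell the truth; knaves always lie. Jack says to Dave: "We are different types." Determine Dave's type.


Jack says: "We are different types."
Case 1: Jack is a Knight (truth-teller)
  Statement is true → they ARE different → Dave is a Knave
Case 2: Jack is a Knave (liar)
  Statement is false → they are NOT different → Dave is a Knave
In both cases, Dave is a Knave.

Knave


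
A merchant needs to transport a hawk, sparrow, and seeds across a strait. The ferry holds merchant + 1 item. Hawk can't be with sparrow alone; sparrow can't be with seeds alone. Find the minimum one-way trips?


1. merchant+sparrow → 2. merchant ← 3. merchant+hawk → 4. merchant+sparrow ← 5. merchant+seeds → 6. merchant ← 7. merchant+sparrow →
Minimum trips = 7

7


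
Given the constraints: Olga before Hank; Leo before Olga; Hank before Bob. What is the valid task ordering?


Constraints: Olga before Hank; Leo before Olga; Hank before Bob
Method: repeatedly schedule the remaining task that has no remaining task required before it.
  Step 1: remaining {Hank, Leo, Olga, Bob}; every task except Leo still has a predecessor pending → schedule Leo.
  Step 2: remaining {Hank, Olga, Bob}; every task except Olga still has a predecessor pending → schedule Olga.
  Step 3: remaining {Hank, Bob}; every task except Hank still has a predecessor pending → schedule Hank.
  Step 4: only Bob remains → schedule Bob.
Resulting order:

Leo → Olga → Hank → Bob


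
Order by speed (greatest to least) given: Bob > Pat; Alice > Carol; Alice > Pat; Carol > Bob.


Constraints: Bob > Pat; Alice > Carol; Alice > Pat; Carol > Bob
Method: at each step, the next-highest is the one remaining person who never appears on the smaller side of a constraint between remaining people.
  Step 1: remaining {Pat, Bob, Carol, Alice}; on the smaller side: {Pat, Bob, Carol} → Alice is next (Alice > Carol; Alice > Pat).
  Step 2: remaining {Pat, Bob, Carol}; on the smaller side: {Pat, Bob} → Carol is next (Carol > Bob).
  Step 3: remaining {Pat, Bob}; on the smaller side: {Pat} → Bob is next (Bob > Pat).
  Step 4: only Pat remains → lowest.
Final ranking (highest to lowest):

Alice > Carol > Bob > Pat


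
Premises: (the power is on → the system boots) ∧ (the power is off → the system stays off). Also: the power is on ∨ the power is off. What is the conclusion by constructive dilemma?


Constructive dilemma: (P → Q) ∧ (R → S), P ∨ R ⊢ Q ∨ S
Premise 1: the power is on → the system boots
Premise 2: the power is off → the system stays off
Premise 3: the power is on ∨ the power is off
Case 1: Assuming the power is on, then by Premise 1, the system boots.
Case 2: Assuming the power is off, then by Premise 2, the system stays off.
Since one of the power is on or the power is off must hold, we get the system boots or the system stays off.

The system boots or the system stays off.


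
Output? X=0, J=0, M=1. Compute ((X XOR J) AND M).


X XOR J = 0^0 = 0
0 AND 1 = 0

0


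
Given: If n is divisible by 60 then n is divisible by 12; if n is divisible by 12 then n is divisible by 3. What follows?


Hypothetical syllogism: P → Q, Q → R ⊢ P → R
Premise 1: n is divisible by 60 → n is divisible by 12
Premise 2: n is divisible by 12 → n is divisible by 3
Chain the implications: the middle term (n is divisible by 12) links the two.
Conclusion: If n is divisible by 60, then n is divisible by 3.

If n is divisible by 60, then n is divisible by 3.


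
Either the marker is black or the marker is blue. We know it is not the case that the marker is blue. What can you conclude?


Disjunctive syllogism: P ∨ Q, ¬P ⊢ Q
Disjunction: the marker is black ∨ the marker is blue
We know it is not the case that the marker is blue.
By disjunctive syllogism, the other disjunct must be true.

The marker is black


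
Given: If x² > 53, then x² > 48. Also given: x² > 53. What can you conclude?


Modus ponens: P → Q, P ⊢ Q
P: x² > 53
Q: x² > 48
We have P → Q and P is true.
By modus ponens, Q must be true.

x² > 48


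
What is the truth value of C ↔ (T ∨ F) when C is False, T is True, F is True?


C = False, T = True, F = True
Step 1: T ∨ F = True OR True = True
Step 2: C ↔ (True): true when both sides have same truth value.
Result: False ↔ True = False

False


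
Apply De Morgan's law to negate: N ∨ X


De Morgan's law: ¬(P ∨ Q) ≡ ¬P ∧ ¬Q
¬(N ∨ X) = ¬N ∧ ¬X

¬N ∧ ¬X


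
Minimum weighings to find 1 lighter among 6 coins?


Each weighing has 3 outcomes (left heavy / balance / right heavy), so k weighings distinguish at most 3^k cases; splitting into three near-equal groups achieves this.
Need 3^k ≥ 6: 3^1 = 3 < 6 ≤ 3^2 = 9
k = ⌈log₃(6)⌉ = 2

2


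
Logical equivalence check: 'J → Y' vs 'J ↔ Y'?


Expression 1: J → Y
Expression 2: J ↔ Y
Truth table (J Y | Expr1 Expr2):
  T T |   T     T
  T F |   F     F
  F T |   T     F   ← differ
  F F |   T     T
Counterexample: J=F, Y=T gives Expr1 = T but Expr2 = F, so the expressions are NOT logically equivalent.

No


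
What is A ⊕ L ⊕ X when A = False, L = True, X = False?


A = False, L = True, X = False
Step 1: A ⊕ L = False XOR True = True
Step 2: True ⊕ X = True XOR False = True
XOR is true when an odd number of operands are true.

True


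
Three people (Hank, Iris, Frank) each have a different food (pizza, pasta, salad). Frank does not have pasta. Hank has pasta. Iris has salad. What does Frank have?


From clues:
  Iris → salad
  Hank → pasta
By elimination, Frank gets the remaining.

pizza


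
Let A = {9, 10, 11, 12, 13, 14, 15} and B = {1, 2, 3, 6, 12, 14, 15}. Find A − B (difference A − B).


A = {9, 10, 11, 12, 13, 14, 15}
B = {1, 2, 3, 6, 12, 14, 15}
Operation: difference A − B
In A but not B: 9, 10, 11, 13

{9, 10, 11, 13}


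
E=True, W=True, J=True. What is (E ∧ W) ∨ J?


E = True, W = True, J = True
Expression: (E ∧ W) ∨ J
Step 1: E ∧ W = True AND True = True
Step 2: (True) ∨ J = True OR True = True

True


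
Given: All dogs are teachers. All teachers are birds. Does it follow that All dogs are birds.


Premise 1: All dogs are teachers.
Premise 2: All teachers are birds.
Conclusion: All dogs are birds.
Barbara syllogism (AAA-1): All A are B, All B are C → All A are C.
Middle term (teachers) distributed in premise 2.

Valid


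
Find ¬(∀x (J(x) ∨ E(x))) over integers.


Original: ∀x (J(x) ∨ E(x))
Rule: ¬∀→∃, ¬∃→∀, negate predicate.
Negation: ∃x (¬J(x) ∧ ¬E(x))

∃x (¬J(x) ∧ ¬E(x))


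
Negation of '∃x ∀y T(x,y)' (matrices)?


Original: ∃x ∀y T(x,y)
Rule: ¬∀→∃, ¬∃→∀, negate predicate.
Negation: ∀x ∃y ¬T(x,y)

∀x ∃y ¬T(x,y)


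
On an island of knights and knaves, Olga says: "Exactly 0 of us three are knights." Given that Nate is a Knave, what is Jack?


Olga claims exactly 0 knights among Olga, Nate, Jack.
Given: Nate is a Knave.

Case 1: Olga is a Knight (tells truth)
  Then exactly 0 of the three are knights.
  Counting Olga, Nate: 1 knight(s) so far. Need -1 more → impossible.
Case 2: Olga is a Knave (lies)
  Then the count is NOT 0.
  If Jack = Knave, count = 0 = 0 → claim would be true, contradicts lie.
  If Jack = Knight, count = 1 ≠ 0 → lie confirmed ✓

Jack is a Knight.

Knight


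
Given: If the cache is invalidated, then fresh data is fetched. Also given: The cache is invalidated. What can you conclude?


Modus ponens: P → Q, P ⊢ Q
P: the cache is invalidated
Q: fresh data is fetched
We have P → Q and P is true.
By modus ponens, Q must be true.

Fresh data is fetched


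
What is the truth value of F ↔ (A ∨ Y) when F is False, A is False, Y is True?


F = False, A = False, Y = True
Step 1: A ∨ Y = False OR True = True
Step 2: F ↔ (True): true when both sides have same truth value.
Result: False ↔ True = False

False


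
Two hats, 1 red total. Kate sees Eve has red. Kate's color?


Total red = 1, Eve = red
Red accounted for: 1
Remaining for Kate: 0
Kate's hat is blue.

blue


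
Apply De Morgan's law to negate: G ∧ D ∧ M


De Morgan's law: ¬(P ∧ Q ∧ R) ≡ ¬P ∨ ¬Q ∨ ¬R
¬(G ∧ D ∧ M) = ¬G ∨ ¬D ∨ ¬M

¬G ∨ ¬D ∨ ¬M


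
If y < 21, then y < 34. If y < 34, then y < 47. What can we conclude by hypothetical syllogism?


Hypothetical syllogism: P → Q, Q → R ⊢ P → R
Premise 1: y < 21 → y < 34
Premise 2: y < 34 → y < 47
Chain the implications: the middle term (y < 34) links the two.
Conclusion: If y < 21, then y < 47.

If y < 21, then y < 47.


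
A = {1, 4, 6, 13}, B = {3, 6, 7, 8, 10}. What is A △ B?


A = {1, 4, 6, 13}
B = {3, 6, 7, 8, 10}
Operation: symmetric difference
In A only: [1, 4, 13], in B only: [3, 7, 8, 10]

{1, 3, 4, 7, 8, 10, 13}


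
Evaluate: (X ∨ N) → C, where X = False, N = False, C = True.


X = False, N = False, C = True
Step 1: X ∨ N = False OR False = False
Step 2: (False) → C: false only when antecedent=True and C=False.
Result: True

True


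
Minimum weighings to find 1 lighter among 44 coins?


Each weighing has 3 outcomes (left heavy / balance / right heavy), so k weighings distinguish at most 3^k cases; splitting into three near-equal groups achieves this.
Need 3^k ≥ 44: 3^3 = 27 < 44 ≤ 3^4 = 81
k = ⌈log₃(44)⌉ = 4

4


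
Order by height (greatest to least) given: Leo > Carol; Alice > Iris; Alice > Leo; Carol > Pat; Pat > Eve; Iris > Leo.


Constraints: Leo > Carol; Alice > Iris; Alice > Leo; Carol > Pat; Pat > Eve; Iris > Leo
Method: at each step, the next-highest is the one remaining person who never appears on the smaller side of a constraint between remaining people.
  Step 1: remaining {Leo, Carol, Pat, Eve, Alice, Iris}; on the smaller side: {Leo, Carol, Pat, Eve, Iris} → Alice is next (Alice > Iris; Alice > Leo).
  Step 2: remaining {Leo, Carol, Pat, Eve, Iris}; on the smaller side: {Leo, Carol, Pat, Eve} → Iris is next (Iris > Leo).
  Step 3: remaining {Leo, Carol, Pat, Eve}; on the smaller side: {Carol, Pat, Eve} → Leo is next (Leo > Carol).
  Step 4: remaining {Carol, Pat, Eve}; on the smaller side: {Pat, Eve} → Carol is next (Carol > Pat).
  Step 5: remaining {Pat, Eve}; on the smaller side: {Eve} → Pat is next (Pat > Eve).
  Step 6: only Eve remains → lowest.
Final ranking (highest to lowest):

Alice > Iris > Leo > Carol > Pat > Eve


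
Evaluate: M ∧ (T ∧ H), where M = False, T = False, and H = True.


M = False, T = False, H = True
Step 1: T ∧ H = False AND True = False
Step 2: M ∧ False = False AND False = False
AND is true only when ALL operands are true.

False


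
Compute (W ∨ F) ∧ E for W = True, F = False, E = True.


W = True, F = False, E = True
Step 1: W ∨ F = True OR False = True
Step 2: True ∧ E = True AND True = True
OR is true when at least one operand is true; AND requires both.

True


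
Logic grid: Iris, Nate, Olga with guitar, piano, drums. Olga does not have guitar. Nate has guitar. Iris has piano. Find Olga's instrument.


From clues:
  Nate → guitar
  Iris → piano
By elimination, Olga gets the remaining.

drums


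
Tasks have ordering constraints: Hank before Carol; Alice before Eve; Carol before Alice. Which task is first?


Constraints: Hank before Carol; Alice before Eve; Carol before Alice
The first task can have nothing scheduled before it, so it must never appear on the right of a 'before'.
Tasks appearing after some 'before': Carol, Eve, Alice.
The only task not in that list is Hank → it is first.

Hank


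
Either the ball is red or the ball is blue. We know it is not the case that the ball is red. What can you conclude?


Disjunctive syllogism: P ∨ Q, ¬P ⊢ Q
Disjunction: the ball is red ∨ the ball is blue
We know it is not the case that the ball is red.
By disjunctive syllogism, the other disjunct must be true.

The ball is blue


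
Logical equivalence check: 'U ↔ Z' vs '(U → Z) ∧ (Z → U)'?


Expression 1: U ↔ Z
Expression 2: (U → Z) ∧ (Z → U)
Truth table (U Z | Expr1 Expr2):
  T T |   T     T
  T F |   F     F
  F T |   F     F
  F F |   T     T
All 4 rows agree, so the expressions are logically equivalent.

Yes


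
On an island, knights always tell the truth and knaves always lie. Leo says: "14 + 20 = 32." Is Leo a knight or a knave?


Statement: "14 + 20 = 32."
Actual: 14 + 20 = 34
Claimed: 32
Statement is FALSE → Leo lies → Knave

Knave


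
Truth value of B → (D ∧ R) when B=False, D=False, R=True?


B = False, D = False, R = True
Expression: B → (D ∧ R)
Step 1: D ∧ R = False AND True = False
Step 2: B → (False) = False → False = True

True


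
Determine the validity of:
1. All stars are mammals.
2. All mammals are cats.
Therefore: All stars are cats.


Premise 1: All stars are mammals.
Premise 2: All mammals are cats.
Conclusion: All stars are cats.
Barbara syllogism (AAA-1): All A are B, All B are C → All A are C.
Middle term (mammals) distributed in premise 2.

Valid


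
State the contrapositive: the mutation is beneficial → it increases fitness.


Original: If the mutation is beneficial, then it increases fitness
Contrapositive: If ¬Q, then ¬P
Negate Q: not (it increases fitness)
Negate P: not (the mutation is beneficial)

If not (it increases fitness), then not (the mutation is beneficial).


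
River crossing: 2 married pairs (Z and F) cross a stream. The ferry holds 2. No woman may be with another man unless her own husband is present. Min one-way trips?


Label couples Z and F.
1. WZ+WF → (far: WZ,WF; near: HZ,HF)
2. WZ ←   (far: WF; near: HZ,HF,WZ)
3. HZ+HF → (far: HZ,HF,WF; near: WZ)
4. HZ ←   (far: HF,WF; near: HZ,WZ)  — HZ returns, since WZ is alone on near bank
5. HZ+WZ → (far: all four; near: empty)
Every state respects the constraint.
Minimum trips = 5

5


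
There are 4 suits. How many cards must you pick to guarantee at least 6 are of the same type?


Pigeonhole: to guarantee k in one of n categories, need (k-1)×n + 1.
k = 6, n = 4
Minimum = (6-1) × 4 + 1 = 5 × 4 + 1

21


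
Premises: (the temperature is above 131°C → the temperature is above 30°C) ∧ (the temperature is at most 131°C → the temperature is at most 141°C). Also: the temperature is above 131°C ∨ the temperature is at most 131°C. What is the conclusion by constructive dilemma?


Constructive dilemma: (P → Q) ∧ (R → S), P ∨ R ⊢ Q ∨ S
Premise 1: the temperature is above 131°C → the temperature is above 30°C
Premise 2: the temperature is at most 131°C → the temperature is at most 141°C
Premise 3: the temperature is above 131°C ∨ the temperature is at most 131°C
Case 1: Assuming the temperature is above 131°C, then by Premise 1, the temperature is above 30°C.
Case 2: Assuming the temperature is at most 131°C, then by Premise 2, the temperature is at most 141°C.
Since one of the temperature is above 131°C or the temperature is at most 131°C must hold, we get the temperature is above 30°C or the temperature is at most 141°C.

The temperature is above 30°C or the temperature is at most 141°C.


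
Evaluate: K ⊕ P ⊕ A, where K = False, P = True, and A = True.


K = False, P = True, A = True
Step 1: K ⊕ P = False XOR True = True
Step 2: True ⊕ A = True XOR True = False
XOR is true when an odd number of operands are true.

False


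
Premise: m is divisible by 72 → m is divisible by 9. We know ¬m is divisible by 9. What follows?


Modus tollens: P → Q, ¬Q ⊢ ¬P
P: m is divisible by 72
Q: m is divisible by 9
We have P → Q and Q is false.
By modus tollens, P must be false.

It is not the case that m is divisible by 72


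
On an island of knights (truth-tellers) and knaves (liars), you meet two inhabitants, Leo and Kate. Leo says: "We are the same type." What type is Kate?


Leo says: "We are the same type."
Case 1: Leo is a Knight (truth-teller)
  Statement is true → they ARE the same → Kate is also a Knight
Case 2: Leo is a Knave (liar)
  Statement is false → they are NOT the same → Kate is a Knight
In both cases, Kate is a Knight.

Knight


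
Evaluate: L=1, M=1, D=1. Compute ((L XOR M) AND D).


L XOR M = 1^1 = 0
0 AND 1 = 0

0


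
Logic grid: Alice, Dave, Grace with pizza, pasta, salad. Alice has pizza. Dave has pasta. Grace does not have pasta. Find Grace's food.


From clues:
  Alice → pizza
  Dave → pasta
By elimination, Grace gets the remaining.

salad


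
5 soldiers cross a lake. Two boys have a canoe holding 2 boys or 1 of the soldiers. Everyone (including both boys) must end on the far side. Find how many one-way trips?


Per crossing of one of the soldiers: boys→, one←, one of the soldiers→, one← = 4 trips
5 × 4 = 20, + 1 final boys→ = 21
Minimum trips = 21

21


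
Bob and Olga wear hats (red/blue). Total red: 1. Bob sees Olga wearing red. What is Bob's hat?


Total red = 1, Olga = red
Red accounted for: 1
Remaining for Bob: 0
Bob's hat is blue.

blue


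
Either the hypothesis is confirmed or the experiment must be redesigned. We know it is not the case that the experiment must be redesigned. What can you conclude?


Disjunctive syllogism: P ∨ Q, ¬P ⊢ Q
Disjunction: the hypothesis is confirmed ∨ the experiment must be redesigned
We know it is not the case that the experiment must be redesigned.
By disjunctive syllogism, the other disjunct must be true.

The hypothesis is confirmed


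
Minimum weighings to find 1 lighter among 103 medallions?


Each weighing has 3 outcomes (left heavy / balance / right heavy), so k weighings distinguish at most 3^k cases; splitting into three near-equal groups achieves this.
Need 3^k ≥ 103: 3^4 = 81 < 103 ≤ 3^5 = 243
k = ⌈log₃(103)⌉ = 5

5


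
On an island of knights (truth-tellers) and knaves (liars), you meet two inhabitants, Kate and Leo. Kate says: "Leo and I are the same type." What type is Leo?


Kate says: "Leo and I are the same type."
Case 1: Kate is a Knight (truth-teller)
  Statement is true → they ARE the same → Leo is also a Knight
Case 2: Kate is a Knave (liar)
  Statement is false → they are NOT the same → Leo is a Knight
In both cases, Leo is a Knight.

Knight


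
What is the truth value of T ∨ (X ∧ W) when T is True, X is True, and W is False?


T = True, X = True, W = False
Step 1: X ∧ W = True AND False = False
Step 2: T ∨ False = True OR False = True
AND evaluated first (higher precedence); then OR applied.

True


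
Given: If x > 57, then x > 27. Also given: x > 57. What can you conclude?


Modus ponens: P → Q, P ⊢ Q
P: x > 57
Q: x > 27
We have P → Q and P is true.
By modus ponens, Q must be true.

x > 27


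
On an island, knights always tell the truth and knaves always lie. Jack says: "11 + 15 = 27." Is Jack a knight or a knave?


Statement: "11 + 15 = 27."
Actual: 11 + 15 = 26
Claimed: 27
Statement is FALSE → Jack lies → Knave

Knave


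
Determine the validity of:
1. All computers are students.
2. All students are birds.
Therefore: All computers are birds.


Premise 1: All computers are students.
Premise 2: All students are birds.
Conclusion: All computers are birds.
Barbara syllogism (AAA-1): All A are B, All B are C → All A are C.
Middle term (students) distributed in premise 2.

Valid


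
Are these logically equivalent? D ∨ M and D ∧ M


Expression 1: D ∨ M
Expression 2: D ∧ M
Truth table (D M | Expr1 Expr2):
  T T |   T     T
  T F |   T     F   ← differ
  F T |   T     F   ← differ
  F F |   F     F
Counterexample: D=T, M=F gives Expr1 = T but Expr2 = F, so the expressions are NOT logically equivalent.

No


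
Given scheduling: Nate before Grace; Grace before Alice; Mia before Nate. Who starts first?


Constraints: Nate before Grace; Grace before Alice; Mia before Nate
The first task can have nothing scheduled before it, so it must never appear on the right of a 'before'.
Tasks appearing after some 'before': Grace, Alice, Nate.
The only task not in that list is Mia → it is first.

Mia


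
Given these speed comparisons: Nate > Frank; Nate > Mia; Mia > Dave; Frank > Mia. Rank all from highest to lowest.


Constraints: Nate > Frank; Nate > Mia; Mia > Dave; Frank > Mia
Method: at each step, the next-highest is the one remaining person who never appears on the smaller side of a constraint between remaining people.
  Step 1: remaining {Mia, Dave, Frank, Nate}; on the smaller side: {Mia, Dave, Frank} → Nate is next (Nate > Frank; Nate > Mia).
  Step 2: remaining {Mia, Dave, Frank}; on the smaller side: {Mia, Dave} → Frank is next (Frank > Mia).
  Step 3: remaining {Mia, Dave}; on the smaller side: {Dave} → Mia is next (Mia > Dave).
  Step 4: only Dave remains → lowest.
Final ranking (highest to lowest):

Nate > Frank > Mia > Dave


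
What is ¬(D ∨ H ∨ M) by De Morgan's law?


De Morgan's law: ¬(P ∨ Q ∨ R) ≡ ¬P ∧ ¬Q ∧ ¬R
¬(D ∨ H ∨ M) = ¬D ∧ ¬H ∧ ¬M

¬D ∧ ¬H ∧ ¬M


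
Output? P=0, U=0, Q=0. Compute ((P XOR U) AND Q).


P XOR U = 0^0 = 0
0 AND 0 = 0

0


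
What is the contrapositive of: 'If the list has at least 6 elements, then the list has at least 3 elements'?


Original: If the list has at least 6 elements, then the list has at least 3 elements
Contrapositive: If ¬Q, then ¬P
Negate Q: not (the list has at least 3 elements)
Negate P: not (the list has at least 6 elements)

If not (the list has at least 3 elements), then not (the list has at least 6 elements).


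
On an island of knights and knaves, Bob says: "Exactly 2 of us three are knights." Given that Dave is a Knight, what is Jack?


Bob claims exactly 2 knights among Bob, Dave, Jack.
Given: Dave is a Knight.

Case 1: Bob is a Knight (tells truth)
  Then exactly 2 of the three are knights.
  Counting Bob, Dave: 2 knight(s) so far. Need 0 more → Jack = Knave.
Case 2: Bob is a Knave (lies)
  Then the count is NOT 2.
  If Jack = Knight, count = 2 = 2 → claim would be true, contradicts lie.
  If Jack = Knave, count = 1 ≠ 2 → lie confirmed ✓

Jack is a Knave.

Knave


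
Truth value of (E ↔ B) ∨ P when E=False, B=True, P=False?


E = False, B = True, P = False
Expression: (E ↔ B) ∨ P
Step 1: E ↔ B = (False iff True) (true when values match) = False
Step 2: (False) ∨ P = False OR False = False

False


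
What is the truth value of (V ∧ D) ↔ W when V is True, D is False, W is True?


V = True, D = False, W = True
Step 1: V ∧ D = True AND False = False
Step 2: (False) ↔ W: true when both sides have same truth value.
Result: False ↔ True = False

False


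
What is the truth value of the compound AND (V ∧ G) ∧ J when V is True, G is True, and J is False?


V = True, G = True, J = False
Step 1: V ∧ G = True AND True = True
Step 2: True ∧ J = True AND False = False
AND is true only when ALL operands are true.

False


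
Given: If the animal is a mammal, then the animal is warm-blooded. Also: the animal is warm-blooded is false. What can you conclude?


Modus tollens: P → Q, ¬Q ⊢ ¬P
P: the animal is a mammal
Q: the animal is warm-blooded
We have P → Q and Q is false.
By modus tollens, P must be false.

It is not the case that the animal is a mammal


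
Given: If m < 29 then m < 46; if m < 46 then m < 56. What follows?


Hypothetical syllogism: P → Q, Q → R ⊢ P → R
Premise 1: m < 29 → m < 46
Premise 2: m < 46 → m < 56
Chain the implications: the middle term (m < 46) links the two.
Conclusion: If m < 29, then m < 56.

If m < 29, then m < 56.


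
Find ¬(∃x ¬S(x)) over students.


Original: ∃x ¬S(x)
Rule: ¬∀→∃, ¬∃→∀, negate predicate.
Negation: ∀x S(x)

∀x S(x)


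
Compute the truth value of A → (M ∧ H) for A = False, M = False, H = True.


A = False, M = False, H = True
Step 1: M ∧ H = False AND True = False
Step 2: A → (False): false only when A=True and consequent=False.
Result: True

True


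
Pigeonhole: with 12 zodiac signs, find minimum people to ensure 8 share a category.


Pigeonhole: to guarantee k in one of n categories, need (k-1)×n + 1.
k = 8, n = 12
Minimum = (8-1) × 12 + 1 = 7 × 12 + 1

85


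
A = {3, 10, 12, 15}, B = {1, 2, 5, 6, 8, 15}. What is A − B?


A = {3, 10, 12, 15}
B = {1, 2, 5, 6, 8, 15}
Operation: difference A − B
In A but not B: 3, 10, 12

{3, 10, 12}


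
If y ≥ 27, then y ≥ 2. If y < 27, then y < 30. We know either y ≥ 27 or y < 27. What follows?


Constructive dilemma: (P → Q) ∧ (R → S), P ∨ R ⊢ Q ∨ S
Premise 1: y ≥ 27 → y ≥ 2
Premise 2: y < 27 → y < 30
Premise 3: y ≥ 27 ∨ y < 27
Case 1: Assuming y ≥ 27, then by Premise 1, y ≥ 2.
Case 2: Assuming y < 27, then by Premise 2, y < 30.
Since one of y ≥ 27 or y < 27 must hold, we get y ≥ 2 or y < 30.

y ≥ 2 or y < 30.


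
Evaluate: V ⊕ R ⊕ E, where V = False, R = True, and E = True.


V = False, R = True, E = True
Step 1: V ⊕ R = False XOR True = True
Step 2: True ⊕ E = True XOR True = False
XOR is true when an odd number of operands are true.

False


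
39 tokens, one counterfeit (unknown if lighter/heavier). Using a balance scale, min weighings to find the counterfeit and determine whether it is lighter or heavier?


Let n = 39. 78 possibilities (n tokens × lighter/heavier); each weighing has 3 outcomes.
Bound for k weighings: say the first weighing puts j tokens on each pan. If it tips, the 2j weighed tokens remain suspects (each with a known direction) and k-1 weighings give 3^(k-1) outcomes; 3^(k-1) is odd, so 2j ≤ 3^(k-1) - 1. If it balances, the n - 2j unweighed tokens remain with direction unknown: 2(n - 2j) ≤ 3^(k-1) - 1 by the same parity argument. Adding, n ≤ (3^(k-1) - 1) + (3^(k-1) - 1)/2 = (3^k - 3)/2, and the classical three-group strategy achieves this (3 tokens in 2 weighings, 12 in 3, 39 in 4, 120 in 5).
So we need the smallest k with (3^k - 3)/2 ≥ 39.
k = 3: (3^3 - 3)/2 = 12 < 39 ✗
k = 4: (3^4 - 3)/2 = 39 ≥ 39 ✓

4


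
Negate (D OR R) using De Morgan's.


De Morgan's law: ¬(P ∨ Q) ≡ ¬P ∧ ¬Q
¬(D ∨ R) = ¬D ∧ ¬R

¬D ∧ ¬R


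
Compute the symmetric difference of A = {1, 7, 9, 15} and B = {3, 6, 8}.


A = {1, 7, 9, 15}
B = {3, 6, 8}
Operation: symmetric difference
In A only: [1, 7, 9, 15], in B only: [3, 6, 8]

{1, 3, 6, 7, 8, 9, 15}


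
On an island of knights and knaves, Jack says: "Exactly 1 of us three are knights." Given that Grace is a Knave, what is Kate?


Jack claims exactly 1 knights among Jack, Grace, Kate.
Given: Grace is a Knave.

Case 1: Jack is a Knight (tells truth)
  Then exactly 1 of the three are knights.
  Counting Jack, Grace: 1 knight(s) so far. Need 0 more → Kate = Knave.
Case 2: Jack is a Knave (lies)
  Then the count is NOT 1.
  If Kate = Knight, count = 1 = 1 → claim would be true, contradicts lie.
  If Kate = Knave, count = 0 ≠ 1 → lie confirmed ✓

Kate is a Knave.

Knave


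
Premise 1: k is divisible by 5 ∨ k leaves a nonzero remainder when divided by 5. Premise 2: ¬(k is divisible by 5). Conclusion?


Disjunctive syllogism: P ∨ Q, ¬P ⊢ Q
Disjunction: k is divisible by 5 ∨ k leaves a nonzero remainder when divided by 5
We know it is not the case that k is divisible by 5.
By disjunctive syllogism, the other disjunct must be true.

k leaves a nonzero remainder when divided by 5


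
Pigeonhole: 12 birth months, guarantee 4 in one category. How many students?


Pigeonhole: to guarantee k in one of n categories, need (k-1)×n + 1.
k = 4, n = 12
Minimum = (4-1) × 12 + 1 = 3 × 12 + 1

37


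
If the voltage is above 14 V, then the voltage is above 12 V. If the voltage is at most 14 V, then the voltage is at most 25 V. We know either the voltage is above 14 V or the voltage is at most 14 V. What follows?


Constructive dilemma: (P → Q) ∧ (R → S), P ∨ R ⊢ Q ∨ S
Premise 1: the voltage is above 14 V → the voltage is above 12 V
Premise 2: the voltage is at most 14 V → the voltage is at most 25 V
Premise 3: the voltage is above 14 V ∨ the voltage is at most 14 V
Case 1: Assuming the voltage is above 14 V, then by Premise 1, the voltage is above 12 V.
Case 2: Assuming the voltage is at most 14 V, then by Premise 2, the voltage is at most 25 V.
Since one of the voltage is above 14 V or the voltage is at most 14 V must hold, we get the voltage is above 12 V or the voltage is at most 25 V.

The voltage is above 12 V or the voltage is at most 25 V.


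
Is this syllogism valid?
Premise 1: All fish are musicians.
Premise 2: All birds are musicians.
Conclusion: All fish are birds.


Premise 1: All fish are musicians.
Premise 2: All birds are musicians.
Conclusion: All fish are birds.
Fallacy: undistributed middle. musicians is predicate in both.
Counterexample: fish and birds could be disjoint subsets of musicians.

Invalid


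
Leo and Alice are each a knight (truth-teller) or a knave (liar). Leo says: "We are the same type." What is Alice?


Leo says: "We are the same type."
Case 1: Leo is a Knight (truth-teller)
  Statement is true → they ARE the same → Alice is also a Knight
Case 2: Leo is a Knave (liar)
  Statement is false → they are NOT the same → Alice is a Knight
In both cases, Alice is a Knight.

Knight


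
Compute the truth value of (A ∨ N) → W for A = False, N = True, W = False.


A = False, N = True, W = False
Step 1: A ∨ N = False OR True = True
Step 2: (True) → W: false only when antecedent=True and W=False.
Result: False

False


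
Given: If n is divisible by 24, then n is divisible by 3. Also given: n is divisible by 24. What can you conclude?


Modus ponens: P → Q, P ⊢ Q
P: n is divisible by 24
Q: n is divisible by 3
We have P → Q and P is true.
By modus ponens, Q must be true.

n is divisible by 3


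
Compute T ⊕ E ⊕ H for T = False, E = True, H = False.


T = False, E = True, H = False
Step 1: T ⊕ E = False XOR True = True
Step 2: True ⊕ H = True XOR False = True
XOR is true when an odd number of operands are true.

True


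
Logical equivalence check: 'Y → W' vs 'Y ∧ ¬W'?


Expression 1: Y → W
Expression 2: Y ∧ ¬W
Truth table (Y W | Expr1 Expr2):
  T T |   T     F   ← differ
  T F |   F     T   ← differ
  F T |   T     F   ← differ
  F F |   T     F   ← differ
Counterexample: Y=T, W=T gives Expr1 = T but Expr2 = F, so the expressions are NOT logically equivalent.

No


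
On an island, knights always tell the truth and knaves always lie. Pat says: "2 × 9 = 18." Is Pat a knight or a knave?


Statement: "2 × 9 = 18."
Actual: 2 × 9 = 18
Claimed: 18
Statement is TRUE → Pat tells the truth → Knight

Knight


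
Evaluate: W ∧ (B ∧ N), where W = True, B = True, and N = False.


W = True, B = True, N = False
Step 1: B ∧ N = True AND False = False
Step 2: W ∧ False = True AND False = False
AND is true only when ALL operands are true.

False


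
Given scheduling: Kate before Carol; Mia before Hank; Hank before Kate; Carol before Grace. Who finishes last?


Constraints: Kate before Carol; Mia before Hank; Hank before Kate; Carol before Grace
The last task can have nothing scheduled after it, so it must never appear on the left of a 'before'.
Tasks appearing before some other task: Kate, Mia, Hank, Carol.
The only task not in that list is Grace → it is last.

Grace


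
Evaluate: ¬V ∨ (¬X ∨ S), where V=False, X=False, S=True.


V = False, X = False, S = True
Expression: ¬V ∨ (¬X ∨ S)
Step 1: ¬X = NOT False = True
Step 2: ¬X ∨ S = True OR True = True
Step 3: ¬V = NOT False = True
Step 4: (True) ∨ (True) = True OR True = True

True


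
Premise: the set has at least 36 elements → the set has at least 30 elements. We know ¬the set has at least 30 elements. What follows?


Modus tollens: P → Q, ¬Q ⊢ ¬P
P: the set has at least 36 elements
Q: the set has at least 30 elements
We have P → Q and Q is false.
By modus tollens, P must be false.

It is not the case that the set has at least 36 elements


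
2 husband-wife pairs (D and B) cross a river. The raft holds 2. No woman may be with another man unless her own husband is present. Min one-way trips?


Label couples D and B.
1. WD+WB → (far: WD,WB; near: HD,HB)
2. WD ←   (far: WB; near: HD,HB,WD)
3. HD+HB → (far: HD,HB,WB; near: WD)
4. HD ←   (far: HB,WB; near: HD,WD)  — HD returns, since WD is alone on near bank
5. HD+WD → (far: all four; near: empty)
Every state respects the constraint.
Minimum trips = 5

5


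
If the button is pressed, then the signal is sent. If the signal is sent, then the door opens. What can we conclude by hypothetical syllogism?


Hypothetical syllogism: P → Q, Q → R ⊢ P → R
Premise 1: the button is pressed → the signal is sent
Premise 2: the signal is sent → the door opens
Chain the implications: the middle term (the signal is sent) links the two.
Conclusion: If the button is pressed, then the door opens.

If the button is pressed, then the door opens.


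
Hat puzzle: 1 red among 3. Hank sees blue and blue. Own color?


Total red = 1, seen red = 0
Own red = 1 - 0 = 1
Hank's hat is red.

red


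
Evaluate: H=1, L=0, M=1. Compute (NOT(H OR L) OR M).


H OR L = 1
NOT(1) = 0
0 OR 1 = 1

1


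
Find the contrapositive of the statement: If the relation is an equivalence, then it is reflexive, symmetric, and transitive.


Original: If the relation is an equivalence, then it is reflexive, symmetric, and transitive
Contrapositive: If ¬Q, then ¬P
Negate Q: not (it is reflexive, symmetric, and transitive)
Negate P: not (the relation is an equivalence)

If not (it is reflexive, symmetric, and transitive), then not (the relation is an equivalence).


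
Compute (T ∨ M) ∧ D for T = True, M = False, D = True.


T = True, M = False, D = True
Step 1: T ∨ M = True OR False = True
Step 2: True ∧ D = True AND True = True
OR is true when at least one operand is true; AND requires both.

True


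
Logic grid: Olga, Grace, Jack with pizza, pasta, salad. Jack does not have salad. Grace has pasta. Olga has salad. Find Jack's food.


From clues:
  Olga → salad
  Grace → pasta
By elimination, Jack gets the remaining.

pizza


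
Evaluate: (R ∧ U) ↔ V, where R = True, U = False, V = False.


R = True, U = False, V = False
Step 1: R ∧ U = True AND False = False
Step 2: (False) ↔ V: true when both sides have same truth value.
Result: False ↔ False = True

True


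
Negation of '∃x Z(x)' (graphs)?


Original: ∃x Z(x)
Rule: ¬∀→∃, ¬∃→∀, negate predicate.
Negation: ∀x ¬Z(x)

∀x ¬Z(x)


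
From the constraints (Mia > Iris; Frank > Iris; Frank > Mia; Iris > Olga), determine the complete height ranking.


Constraints: Mia > Iris; Frank > Iris; Frank > Mia; Iris > Olga
Method: at each step, the next-highest is the one remaining person who never appears on the smaller side of a constraint between remaining people.
  Step 1: remaining {Olga, Frank, Mia, Iris}; on the smaller side: {Olga, Mia, Iris} → Frank is next (Frank > Iris; Frank > Mia).
  Step 2: remaining {Olga, Mia, Iris}; on the smaller side: {Olga, Iris} → Mia is next (Mia > Iris).
  Step 3: remaining {Olga, Iris}; on the smaller side: {Olga} → Iris is next (Iris > Olga).
  Step 4: only Olga remains → lowest.
Final ranking (highest to lowest):

Frank > Mia > Iris > Olga


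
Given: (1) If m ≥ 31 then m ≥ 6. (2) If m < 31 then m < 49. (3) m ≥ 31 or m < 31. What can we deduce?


Constructive dilemma: (P → Q) ∧ (R → S), P ∨ R ⊢ Q ∨ S
Premise 1: m ≥ 31 → m ≥ 6
Premise 2: m < 31 → m < 49
Premise 3: m ≥ 31 ∨ m < 31
Case 1: Assuming m ≥ 31, then by Premise 1, m ≥ 6.
Case 2: Assuming m < 31, then by Premise 2, m < 49.
Since one of m ≥ 31 or m < 31 must hold, we get m ≥ 6 or m < 49.

m ≥ 6 or m < 49.


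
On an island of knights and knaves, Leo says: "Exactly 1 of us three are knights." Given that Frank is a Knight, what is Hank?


Leo claims exactly 1 knights among Leo, Frank, Hank.
Given: Frank is a Knight.

Case 1: Leo is a Knight (tells truth)
  Then exactly 1 of the three are knights.
  Counting Leo, Frank: 2 knight(s) so far. Need -1 more → impossible.
Case 2: Leo is a Knave (lies)
  Then the count is NOT 1.
  If Hank = Knave, count = 1 = 1 → claim would be true, contradicts lie.
  If Hank = Knight, count = 2 ≠ 1 → lie confirmed ✓

Hank is a Knight.

Knight


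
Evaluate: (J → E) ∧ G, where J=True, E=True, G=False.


J = True, E = True, G = False
Expression: (J → E) ∧ G
Step 1: J → E = True → True (false only if J=True, E=False) = True
Step 2: (True) ∧ G = True AND False = False

False


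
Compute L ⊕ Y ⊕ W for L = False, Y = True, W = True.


L = False, Y = True, W = True
Step 1: L ⊕ Y = False XOR True = True
Step 2: True ⊕ W = True XOR True = False
XOR is true when an odd number of operands are true.

False


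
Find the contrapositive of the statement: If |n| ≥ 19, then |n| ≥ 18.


Original: If |n| ≥ 19, then |n| ≥ 18
Contrapositive: If ¬Q, then ¬P
Negate Q: not (|n| ≥ 18)
Negate P: not (|n| ≥ 19)

If not (|n| ≥ 18), then not (|n| ≥ 19).


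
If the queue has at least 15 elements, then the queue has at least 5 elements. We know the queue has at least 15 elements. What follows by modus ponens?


Modus ponens: P → Q, P ⊢ Q
P: the queue has at least 15 elements
Q: the queue has at least 5 elements
We have P → Q and P is true.
By modus ponens, Q must be true.

The queue has at least 5 elements


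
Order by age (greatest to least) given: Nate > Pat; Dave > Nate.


Constraints: Nate > Pat; Dave > Nate
Method: at each step, the next-highest is the one remaining person who never appears on the smaller side of a constraint between remaining people.
  Step 1: remaining {Nate, Pat, Dave}; on the smaller side: {Nate, Pat} → Dave is next (Dave > Nate).
  Step 2: remaining {Nate, Pat}; on the smaller side: {Pat} → Nate is next (Nate > Pat).
  Step 3: only Pat remains → lowest.
Final ranking (highest to lowest):

Dave > Nate > Pat


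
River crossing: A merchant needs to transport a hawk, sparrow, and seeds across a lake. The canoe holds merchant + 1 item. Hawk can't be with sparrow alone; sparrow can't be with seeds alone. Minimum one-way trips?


1. merchant+sparrow → 2. merchant ← 3. merchant+hawk → 4. merchant+sparrow ← 5. merchant+seeds → 6. merchant ← 7. merchant+sparrow →
Minimum trips = 7

7


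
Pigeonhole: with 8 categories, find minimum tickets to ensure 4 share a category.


Pigeonhole: to guarantee k in one of n categories, need (k-1)×n + 1.
k = 4, n = 8
Minimum = (4-1) × 8 + 1 = 3 × 8 + 1

25


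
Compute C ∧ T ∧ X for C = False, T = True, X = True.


C = False, T = True, X = True
Step 1: C ∧ T = False AND True = False
Step 2: (False) ∧ X = (False) AND True = False
AND is true only when ALL operands are true.

False


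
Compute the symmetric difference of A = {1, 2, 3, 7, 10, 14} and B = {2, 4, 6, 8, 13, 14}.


A = {1, 2, 3, 7, 10, 14}
B = {2, 4, 6, 8, 13, 14}
Operation: symmetric difference
In A only: [1, 3, 7, 10], in B only: [4, 6, 8, 13]

{1, 3, 4, 6, 7, 8, 10, 13}


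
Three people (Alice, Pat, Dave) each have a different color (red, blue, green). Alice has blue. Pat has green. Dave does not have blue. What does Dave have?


From clues:
  Alice → blue
  Pat → green
By elimination, Dave gets the remaining.

red


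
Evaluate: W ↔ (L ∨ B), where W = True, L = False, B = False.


W = True, L = False, B = False
Step 1: L ∨ B = False OR False = False
Step 2: W ↔ (False): true when both sides have same truth value.
Result: True ↔ False = False

False


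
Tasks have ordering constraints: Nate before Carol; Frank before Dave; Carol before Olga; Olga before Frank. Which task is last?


Constraints: Nate before Carol; Frank before Dave; Carol before Olga; Olga before Frank
The last task can have nothing scheduled after it, so it must never appear on the left of a 'before'.
Tasks appearing before some other task: Nate, Frank, Carol, Olga.
The only task not in that list is Dave → it is last.

Dave
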